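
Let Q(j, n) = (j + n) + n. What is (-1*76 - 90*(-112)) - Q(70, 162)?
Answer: 9610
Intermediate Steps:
Q(j, n) = j + 2*n
(-1*76 - 90*(-112)) - Q(70, 162) = (-1*76 - 90*(-112)) - (70 + 2*162) = (-76 + 10080) - (70 + 324) = 10004 - 1*394 = 10004 - 394 = 9610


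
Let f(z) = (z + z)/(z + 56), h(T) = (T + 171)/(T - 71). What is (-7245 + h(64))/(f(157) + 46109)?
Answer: -10852350/68750717 ≈ -0.15785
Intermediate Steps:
h(T) = (171 + T)/(-71 + T)
f(z) = 2*z/(56 + z) (f(z) = (2*z)/(56 + z) = 2*z/(56 + z))
(-7245 + h(64))/(f(157) + 46109) = (-7245 + (171 + 64)/(-71 + 64))/(2*157/(56 + 157) + 46109) = (-7245 + 235/(-7))/(2*157/213 + 46109) = (-7245 - ⅐*235)/(2*157*(1/213) + 46109) = (-7245 - 235/7)/(314/213 + 46109) = -50950/(7*9821531/213) = -50950/7*213/9821531 = -10852350/68750717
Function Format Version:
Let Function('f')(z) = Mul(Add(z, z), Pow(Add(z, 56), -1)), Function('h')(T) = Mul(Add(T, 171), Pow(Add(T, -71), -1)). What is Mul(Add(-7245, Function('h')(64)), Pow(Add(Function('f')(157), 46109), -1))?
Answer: Rational(-10852350, 68750717) ≈ -0.15785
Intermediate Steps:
Function('h')(T) = Mul(Pow(Add(-71, T), -1), Add(171, T)) (Function('h')(T) = Mul(Add(171, T), Pow(Add(-71, T), -1)) = Mul(Pow(Add(-71, T), -1), Add(171, T)))
Function('f')(z) = Mul(2, z, Pow(Add(56, z), -1)) (Function('f')(z) = Mul(Mul(2, z), Pow(Add(56, z), -1)) = Mul(2, z, Pow(Add(56, z), -1)))
Mul(Add(-7245, Function('h')(64)), Pow(Add(Function('f')(157), 46109), -1)) = Mul(Add(-7245, Mul(Pow(Add(-71, 64), -1), Add(171, 64))), Pow(Add(Mul(2, 157, Pow(Add(56, 157), -1)), 46109), -1)) = Mul(Add(-7245, Mul(Pow(-7, -1), 235)), Pow(Add(Mul(2, 157, Pow(213, -1)), 46109), -1)) = Mul(Add(-7245, Mul(Rational(-1, 7), 235)), Pow(Add(Mul(2, 157, Rational(1, 213)), 46109), -1)) = Mul(Add(-7245, Rational(-235, 7)), Pow(Add(Rational(314, 213), 46109), -1)) = Mul(Rational(-50950, 7), Pow(Rational(9821531, 213), -1)) = Mul(Rational(-50950, 7), Rational(213, 9821531)) = Rational(-10852350, 68750717)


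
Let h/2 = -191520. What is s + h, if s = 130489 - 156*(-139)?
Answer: -230867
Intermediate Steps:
h = -383040 (h = 2*(-191520) = -383040)
s = 152173 (s = 130489 + 21684 = 152173)
s + h = 152173 - 383040 = -230867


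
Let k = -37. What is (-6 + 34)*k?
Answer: -1036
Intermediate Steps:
(-6 + 34)*k = (-6 + 34)*(-37) = 28*(-37) = -1036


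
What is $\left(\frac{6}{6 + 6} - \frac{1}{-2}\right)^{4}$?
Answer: $1$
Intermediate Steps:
$\left(\frac{6}{6 + 6} - \frac{1}{-2}\right)^{4} = \left(\frac{6}{12} - - \frac{1}{2}\right)^{4} = \left(6 \cdot \frac{1}{12} + \frac{1}{2}\right)^{4} = \left(\frac{1}{2} + \frac{1}{2}\right)^{4} = 1^{4} = 1$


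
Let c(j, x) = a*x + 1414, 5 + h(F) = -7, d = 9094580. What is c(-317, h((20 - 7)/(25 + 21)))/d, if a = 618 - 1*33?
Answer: -2803/4547290 ≈ -0.00061641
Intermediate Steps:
a = 585 (a = 618 - 33 = 585)
h(F) = -12 (h(F) = -5 - 7 = -12)
c(j, x) = 1414 + 585*x (c(j, x) = 585*x + 1414 = 1414 + 585*x)
c(-317, h((20 - 7)/(25 + 21)))/d = (1414 + 585*(-12))/9094580 = (1414 - 7020)*(1/9094580) = -5606*1/9094580 = -2803/4547290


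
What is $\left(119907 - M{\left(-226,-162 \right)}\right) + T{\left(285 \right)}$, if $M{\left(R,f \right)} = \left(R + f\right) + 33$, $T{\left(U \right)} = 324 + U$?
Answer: $120871$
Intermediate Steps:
$M{\left(R,f \right)} = 33 + R + f$
$\left(119907 - M{\left(-226,-162 \right)}\right) + T{\left(285 \right)} = \left(119907 - \left(33 - 226 - 162\right)\right) + \left(324 + 285\right) = \left(119907 - -355\right) + 609 = \left(119907 + 355\right) + 609 = 120262 + 609 = 120871$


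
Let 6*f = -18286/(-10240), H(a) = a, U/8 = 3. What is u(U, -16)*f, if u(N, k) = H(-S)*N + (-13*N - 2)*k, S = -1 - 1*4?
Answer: 5878949/3840 ≈ 1531.0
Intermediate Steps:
S = -5 (S = -1 - 4 = -5)
U = 24 (U = 8*3 = 24)
f = 9143/30720 (f = (-18286/(-10240))/6 = (-18286*(-1/10240))/6 = (⅙)*(9143/5120) = 9143/30720 ≈ 0.29762)
u(N, k) = 5*N + k*(-2 - 13*N) (u(N, k) = (-1*(-5))*N + (-13*N - 2)*k = 5*N + (-2 - 13*N)*k = 5*N + k*(-2 - 13*N))
u(U, -16)*f = (-2*(-16) + 5*24 - 13*24*(-16))*(9143/30720) = (32 + 120 + 4992)*(9143/30720) = 5144*(9143/30720) = 5878949/3840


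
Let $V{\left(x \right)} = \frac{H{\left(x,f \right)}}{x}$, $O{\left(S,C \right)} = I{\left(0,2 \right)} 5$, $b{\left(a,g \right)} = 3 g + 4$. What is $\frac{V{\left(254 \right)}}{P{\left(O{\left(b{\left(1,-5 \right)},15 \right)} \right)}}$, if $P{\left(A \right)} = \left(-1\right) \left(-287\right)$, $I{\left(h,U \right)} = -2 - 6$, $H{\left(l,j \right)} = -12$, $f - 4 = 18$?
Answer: $- \frac{6}{36449} \approx -0.00016461$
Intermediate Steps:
$f = 22$ ($f = 4 + 18 = 22$)
$I{\left(h,U \right)} = -8$ ($I{\left(h,U \right)} = -2 - 6 = -8$)
$b{\left(a,g \right)} = 4 + 3 g$
$O{\left(S,C \right)} = -40$ ($O{\left(S,C \right)} = \left(-8\right) 5 = -40$)
$P{\left(A \right)} = 287$
$V{\left(x \right)} = - \frac{12}{x}$
$\frac{V{\left(254 \right)}}{P{\left(O{\left(b{\left(1,-5 \right)},15 \right)} \right)}} = \frac{\left(-12\right) \frac{1}{254}}{287} = \left(-12\right) \frac{1}{254} \cdot \frac{1}{287} = \left(- \frac{6}{127}\right) \frac{1}{287} = - \frac{6}{36449}$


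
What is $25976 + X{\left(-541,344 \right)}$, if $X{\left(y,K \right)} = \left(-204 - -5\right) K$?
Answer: $-42480$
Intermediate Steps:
$X{\left(y,K \right)} = - 199 K$ ($X{\left(y,K \right)} = \left(-204 + 5\right) K = - 199 K$)
$25976 + X{\left(-541,344 \right)} = 25976 - 68456 = -42480$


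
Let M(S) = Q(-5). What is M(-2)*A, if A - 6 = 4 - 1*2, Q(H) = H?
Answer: -40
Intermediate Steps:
M(S) = -5
A = 8 (A = 6 + (4 - 1*2) = 6 + (4 - 2) = 6 + 2 = 8)
M(-2)*A = -5*8 = -40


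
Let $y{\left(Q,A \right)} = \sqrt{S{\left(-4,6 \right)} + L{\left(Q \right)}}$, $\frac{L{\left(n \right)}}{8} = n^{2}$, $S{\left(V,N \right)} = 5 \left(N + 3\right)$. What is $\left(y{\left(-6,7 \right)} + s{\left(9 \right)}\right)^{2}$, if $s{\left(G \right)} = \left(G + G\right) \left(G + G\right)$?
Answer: $105309 + 1944 \sqrt{37} \approx 1.1713 \cdot 10^{5}$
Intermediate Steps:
$s{\left(G \right)} = 4 G^{2}$ ($s{\left(G \right)} = 2 G 2 G = 4 G^{2}$)
$S{\left(V,N \right)} = 15 + 5 N$ ($S{\left(V,N \right)} = 5 \left(3 + N\right) = 15 + 5 N$)
$L{\left(n \right)} = 8 n^{2}$
$y{\left(Q,A \right)} = \sqrt{45 + 8 Q^{2}}$ ($y{\left(Q,A \right)} = \sqrt{\left(15 + 5 \cdot 6\right) + 8 Q^{2}} = \sqrt{\left(15 + 30\right) + 8 Q^{2}} = \sqrt{45 + 8 Q^{2}}$)
$\left(y{\left(-6,7 \right)} + s{\left(9 \right)}\right)^{2} = \left(\sqrt{45 + 8 \left(-6\right)^{2}} + 4 \cdot 9^{2}\right)^{2} = \left(\sqrt{45 + 8 \cdot 36} + 4 \cdot 81\right)^{2} = \left(\sqrt{45 + 288} + 324\right)^{2} = \left(\sqrt{333} + 324\right)^{2} = \left(3 \sqrt{37} + 324\right)^{2} = \left(324 + 3 \sqrt{37}\right)^{2}$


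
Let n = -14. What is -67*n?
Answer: 938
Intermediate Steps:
-67*n = -67*(-14) = 938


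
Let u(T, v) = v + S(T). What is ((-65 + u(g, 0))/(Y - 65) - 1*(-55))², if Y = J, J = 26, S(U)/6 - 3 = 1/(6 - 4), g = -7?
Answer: 4791721/1521 ≈ 3150.4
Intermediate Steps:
S(U) = 21 (S(U) = 18 + 6/(6 - 4) = 18 + 6/2 = 18 + 6*(½) = 18 + 3 = 21)
u(T, v) = 21 + v (u(T, v) = v + 21 = 21 + v)
Y = 26
((-65 + u(g, 0))/(Y - 65) - 1*(-55))² = ((-65 + (21 + 0))/(26 - 65) - 1*(-55))² = ((-65 + 21)/(-39) + 55)² = (-44*(-1/39) + 55)² = (44/39 + 55)² = (2189/39)² = 4791721/1521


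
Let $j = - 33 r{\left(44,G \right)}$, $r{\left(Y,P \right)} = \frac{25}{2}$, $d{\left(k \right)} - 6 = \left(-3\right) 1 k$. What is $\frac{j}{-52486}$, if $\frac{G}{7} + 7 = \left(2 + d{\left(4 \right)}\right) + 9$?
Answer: $\frac{825}{104972} \approx 0.0078592$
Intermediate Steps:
$d{\left(k \right)} = 6 - 3 k$ ($d{\left(k \right)} = 6 + \left(-3\right) 1 k = 6 - 3 k$)
$G = -14$ ($G = -49 + 7 \left(\left(2 + \left(6 - 12\right)\right) + 9\right) = -49 + 7 \left(\left(2 - 6\right) + 9\right) = -49 + 7 \left(-4 + 9\right) = -49 + 7 \cdot 5 = -49 + 35 = -14$)
$r{\left(Y,P \right)} = \frac{25}{2}$ ($r{\left(Y,P \right)} = 25 \cdot \frac{1}{2} = \frac{25}{2}$)
$j = - \frac{825}{2}$ ($j = \left(-33\right) \frac{25}{2} = - \frac{825}{2} \approx -412.5$)
$\frac{j}{-52486} = - \frac{825}{2 \left(-52486\right)} = \left(- \frac{825}{2}\right) \left(- \frac{1}{52486}\right) = \frac{825}{104972}$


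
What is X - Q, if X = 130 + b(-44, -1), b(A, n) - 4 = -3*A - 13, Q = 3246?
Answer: -2993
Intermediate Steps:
b(A, n) = -9 - 3*A (b(A, n) = 4 + (-3*A - 13) = 4 + (-13 - 3*A) = -9 - 3*A)
X = 253 (X = 130 + (-9 - 3*(-44)) = 130 + (-9 + 132) = 130 + 123 = 253)
X - Q = 253 - 1*3246 = 253 - 3246 = -2993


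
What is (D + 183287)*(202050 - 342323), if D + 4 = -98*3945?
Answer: 28521288271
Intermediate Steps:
D = -386614 (D = -4 - 98*3945 = -4 - 386610 = -386614)
(D + 183287)*(202050 - 342323) = (-386614 + 183287)*(202050 - 342323) = -203327*(-140273) = 28521288271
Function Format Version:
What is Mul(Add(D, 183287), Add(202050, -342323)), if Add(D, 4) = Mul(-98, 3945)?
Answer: 28521288271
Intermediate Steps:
D = -386614 (D = Add(-4, Mul(-98, 3945)) = Add(-4, -386610) = -386614)
Mul(Add(D, 183287), Add(202050, -342323)) = Mul(Add(-386614, 183287), Add(202050, -342323)) = Mul(-203327, -140273) = 28521288271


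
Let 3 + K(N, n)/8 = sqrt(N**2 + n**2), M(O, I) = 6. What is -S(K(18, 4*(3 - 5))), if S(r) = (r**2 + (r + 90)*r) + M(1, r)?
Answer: -48662 + 96*sqrt(97) ≈ -47717.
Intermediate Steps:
K(N, n) = -24 + 8*sqrt(N**2 + n**2)
S(r) = 6 + r**2 + r*(90 + r) (S(r) = (r**2 + (r + 90)*r) + 6 = (r**2 + (90 + r)*r) + 6 = (r**2 + r*(90 + r)) + 6 = 6 + r**2 + r*(90 + r))
-S(K(18, 4*(3 - 5))) = -(6 + 2*(-24 + 8*sqrt(18**2 + (4*(3 - 5))**2))**2 + 90*(-24 + 8*sqrt(18**2 + (4*(3 - 5))**2))) = -(6 + 2*(-24 + 8*sqrt(324 + (4*(-2))**2))**2 + 90*(-24 + 8*sqrt(324 + (4*(-2))**2))) = -(6 + 2*(-24 + 8*sqrt(324 + (-8)**2))**2 + 90*(-24 + 8*sqrt(324 + (-8)**2))) = -(6 + 2*(-24 + 8*sqrt(324 + 64))**2 + 90*(-24 + 8*sqrt(324 + 64))) = -(6 + 2*(-24 + 8*sqrt(388))**2 + 90*(-24 + 8*sqrt(388))) = -(6 + 2*(-24 + 8*(2*sqrt(97)))**2 + 90*(-24 + 8*(2*sqrt(97)))) = -(6 + 2*(-24 + 16*sqrt(97))**2 + 90*(-24 + 16*sqrt(97))) = -(6 + 2*(-24 + 16*sqrt(97))**2 + (-2160 + 1440*sqrt(97))) = -(-2154 + 2*(-24 + 16*sqrt(97))**2 + 1440*sqrt(97)) = 2154 - 1440*sqrt(97) - 2*(-24 + 16*sqrt(97))**2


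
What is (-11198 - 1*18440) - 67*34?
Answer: -31916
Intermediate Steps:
(-11198 - 1*18440) - 67*34 = (-11198 - 18440) - 1*2278 = -29638 - 2278 = -31916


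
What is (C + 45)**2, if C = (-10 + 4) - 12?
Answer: 729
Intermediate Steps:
C = -18 (C = -6 - 12 = -18)
(C + 45)**2 = (-18 + 45)**2 = 27**2 = 729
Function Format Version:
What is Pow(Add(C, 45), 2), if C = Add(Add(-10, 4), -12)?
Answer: 729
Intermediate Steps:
C = -18 (C = Add(-6, -12) = -18)
Pow(Add(C, 45), 2) = Pow(Add(-18, 45), 2) = Pow(27, 2) = 729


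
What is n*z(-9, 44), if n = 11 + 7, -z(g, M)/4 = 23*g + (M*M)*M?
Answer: -6118344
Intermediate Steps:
z(g, M) = -92*g - 4*M³ (z(g, M) = -4*(23*g + (M*M)*M) = -4*(23*g + M²*M) = -4*(23*g + M³) = -4*(M³ + 23*g) = -92*g - 4*M³)
n = 18
n*z(-9, 44) = 18*(-92*(-9) - 4*44³) = 18*(828 - 4*85184) = 18*(828 - 340736) = 18*(-339908) = -6118344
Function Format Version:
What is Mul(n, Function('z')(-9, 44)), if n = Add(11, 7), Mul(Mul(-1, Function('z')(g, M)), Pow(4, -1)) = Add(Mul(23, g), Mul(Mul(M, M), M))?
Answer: -6118344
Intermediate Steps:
Function('z')(g, M) = Add(Mul(-92, g), Mul(-4, Pow(M, 3))) (Function('z')(g, M) = Mul(-4, Add(Mul(23, g), Mul(Mul(M, M), M))) = Mul(-4, Add(Mul(23, g), Mul(Pow(M, 2), M))) = Mul(-4, Add(Mul(23, g), Pow(M, 3))) = Mul(-4, Add(Pow(M, 3), Mul(23, g))) = Add(Mul(-92, g), Mul(-4, Pow(M, 3))))
n = 18
Mul(n, Function('z')(-9, 44)) = Mul(18, Add(Mul(-92, -9), Mul(-4, Pow(44, 3)))) = Mul(18, Add(828, Mul(-4, 85184))) = Mul(18, Add(828, -340736)) = Mul(18, -339908) = -6118344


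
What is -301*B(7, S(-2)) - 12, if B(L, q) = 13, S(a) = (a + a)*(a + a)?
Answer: -3925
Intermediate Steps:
S(a) = 4*a**2 (S(a) = (2*a)*(2*a) = 4*a**2)
-301*B(7, S(-2)) - 12 = -301*13 - 12 = -3913 - 12 = -3925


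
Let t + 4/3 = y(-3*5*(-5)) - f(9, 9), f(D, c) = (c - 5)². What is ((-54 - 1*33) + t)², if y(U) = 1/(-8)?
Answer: 6285049/576 ≈ 10912.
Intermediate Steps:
f(D, c) = (-5 + c)²
y(U) = -⅛
t = -419/24 (t = -4/3 + (-⅛ - (-5 + 9)²) = -4/3 + (-⅛ - 1*4²) = -4/3 + (-⅛ - 1*16) = -4/3 + (-⅛ - 16) = -4/3 - 129/8 = -419/24 ≈ -17.458)
((-54 - 1*33) + t)² = ((-54 - 1*33) - 419/24)² = ((-54 - 33) - 419/24)² = (-87 - 419/24)² = (-2507/24)² = 6285049/576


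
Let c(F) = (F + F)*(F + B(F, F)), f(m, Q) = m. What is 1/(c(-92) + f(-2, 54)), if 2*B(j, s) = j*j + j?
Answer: -1/753298 ≈ -1.3275e-6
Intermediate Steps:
B(j, s) = j/2 + j**2/2 (B(j, s) = (j*j + j)/2 = (j**2 + j)/2 = (j + j**2)/2 = j/2 + j**2/2)
c(F) = 2*F*(F + F*(1 + F)/2) (c(F) = (F + F)*(F + F*(1 + F)/2) = (2*F)*(F + F*(1 + F)/2) = 2*F*(F + F*(1 + F)/2))
1/(c(-92) + f(-2, 54)) = 1/((-92)**2*(3 - 92) - 2) = 1/(8464*(-89) - 2) = 1/(-753296 - 2) = 1/(-753298) = -1/753298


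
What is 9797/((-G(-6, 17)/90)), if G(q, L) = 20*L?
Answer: -88173/34 ≈ -2593.3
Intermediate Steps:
9797/((-G(-6, 17)/90)) = 9797/((-20*17/90)) = 9797/((-340/90)) = 9797/((-1*34/9)) = 9797/(-34/9) = 9797*(-9/34) = -88173/34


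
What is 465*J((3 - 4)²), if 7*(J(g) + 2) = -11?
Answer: -11625/7 ≈ -1660.7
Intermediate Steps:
J(g) = -25/7 (J(g) = -2 + (⅐)*(-11) = -2 - 11/7 = -25/7)
465*J((3 - 4)²) = 465*(-25/7) = -11625/7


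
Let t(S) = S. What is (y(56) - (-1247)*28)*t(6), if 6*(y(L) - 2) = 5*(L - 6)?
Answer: 209758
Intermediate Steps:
y(L) = -3 + 5*L/6 (y(L) = 2 + (5*(L - 6))/6 = 2 + (5*(-6 + L))/6 = 2 + (-30 + 5*L)/6 = 2 + (-5 + 5*L/6) = -3 + 5*L/6)
(y(56) - (-1247)*28)*t(6) = ((-3 + (⅚)*56) - (-1247)*28)*6 = ((-3 + 140/3) - 1*(-34916))*6 = (131/3 + 34916)*6 = (104879/3)*6 = 209758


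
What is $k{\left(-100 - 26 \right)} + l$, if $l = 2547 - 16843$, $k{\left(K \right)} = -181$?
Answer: $-14477$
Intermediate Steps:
$l = -14296$
$k{\left(-100 - 26 \right)} + l = -181 - 14296 = -14477$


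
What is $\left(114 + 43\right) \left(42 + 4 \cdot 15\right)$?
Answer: $16014$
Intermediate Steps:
$\left(114 + 43\right) \left(42 + 4 \cdot 15\right) = 157 \left(42 + 60\right) = 157 \cdot 102 = 16014$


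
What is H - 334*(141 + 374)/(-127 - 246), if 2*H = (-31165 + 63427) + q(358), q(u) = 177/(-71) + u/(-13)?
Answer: 11414320371/688558 ≈ 16577.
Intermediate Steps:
q(u) = -177/71 - u/13 (q(u) = 177*(-1/71) + u*(-1/13) = -177/71 - u/13)
H = 29750107/1846 (H = ((-31165 + 63427) + (-177/71 - 1/13*358))/2 = (32262 + (-177/71 - 358/13))/2 = (32262 - 27719/923)/2 = (½)*(29750107/923) = 29750107/1846 ≈ 16116.)
H - 334*(141 + 374)/(-127 - 246) = 29750107/1846 - 334*(141 + 374)/(-127 - 246) = 29750107/1846 - 172010/(-373) = 29750107/1846 - 172010*(-1)/373 = 29750107/1846 - 334*(-515/373) = 29750107/1846 + 172010/373 = 11414320371/688558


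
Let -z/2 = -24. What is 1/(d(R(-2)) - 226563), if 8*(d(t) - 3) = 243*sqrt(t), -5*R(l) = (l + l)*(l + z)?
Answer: -3020800/684391995291 - 54*sqrt(230)/228130665097 ≈ -4.4174e-6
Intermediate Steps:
z = 48 (z = -2*(-24) = 48)
R(l) = -2*l*(48 + l)/5 (R(l) = -(l + l)*(l + 48)/5 = -2*l*(48 + l)/5)
d(t) = 3 + 243*sqrt(t)/8 (d(t) = 3 + (243*sqrt(t))/8 = 3 + 243*sqrt(t)/8)
1/(d(R(-2)) - 226563) = 1/((3 + 243*sqrt(-2/5*(-2)*(48 - 2))/8) - 226563) = 1/((3 + 243*sqrt(-2/5*(-2)*46)/8) - 226563) = 1/((3 + 243*sqrt(184/5)/8) - 226563) = 1/((3 + 243*(2*sqrt(230)/5)/8) - 226563) = 1/((3 + 243*sqrt(230)/20) - 226563) = 1/(-226560 + 243*sqrt(230)/20)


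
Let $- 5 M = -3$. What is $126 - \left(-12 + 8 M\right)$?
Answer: $\frac{666}{5} \approx 133.2$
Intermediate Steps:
$M = \frac{3}{5}$ ($M = \left(- \frac{1}{5}\right) \left(-3\right) = \frac{3}{5} \approx 0.6$)
$126 - \left(-12 + 8 M\right) = 126 + \left(\left(-8\right) \frac{3}{5} + 12\right) = 126 + \left(- \frac{24}{5} + 12\right) = 126 + \frac{36}{5} = \frac{666}{5}$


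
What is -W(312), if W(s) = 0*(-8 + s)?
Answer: 0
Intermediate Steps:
W(s) = 0
-W(312) = -1*0 = 0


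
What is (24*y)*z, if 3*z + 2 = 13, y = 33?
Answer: 2904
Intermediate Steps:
z = 11/3 (z = -2/3 + (1/3)*13 = -2/3 + 13/3 = 11/3 ≈ 3.6667)
(24*y)*z = (24*33)*(11/3) = 792*(11/3) = 2904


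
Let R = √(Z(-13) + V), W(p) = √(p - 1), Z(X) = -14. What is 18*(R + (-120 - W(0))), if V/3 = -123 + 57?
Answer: -2160 - 18*I + 36*I*√53 ≈ -2160.0 + 244.08*I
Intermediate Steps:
V = -198 (V = 3*(-123 + 57) = 3*(-66) = -198)
W(p) = √(-1 + p)
R = 2*I*√53 (R = √(-14 - 198) = √(-212) = 2*I*√53 ≈ 14.56*I)
18*(R + (-120 - W(0))) = 18*(2*I*√53 + (-120 - √(-1 + 0))) = 18*(2*I*√53 + (-120 - √(-1))) = 18*(2*I*√53 + (-120 - I)) = 18*(-120 - I + 2*I*√53) = -2160 - 18*I + 36*I*√53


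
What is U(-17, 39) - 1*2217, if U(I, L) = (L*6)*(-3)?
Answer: -2919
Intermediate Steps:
U(I, L) = -18*L (U(I, L) = (6*L)*(-3) = -18*L)
U(-17, 39) - 1*2217 = -18*39 - 1*2217 = -702 - 2217 = -2919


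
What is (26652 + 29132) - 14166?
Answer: 41618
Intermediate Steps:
(26652 + 29132) - 14166 = 55784 - 14166 = 41618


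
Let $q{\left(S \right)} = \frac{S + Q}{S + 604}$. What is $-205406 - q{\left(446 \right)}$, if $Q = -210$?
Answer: $- \frac{107838268}{525} \approx -2.0541 \cdot 10^{5}$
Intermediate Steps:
$q{\left(S \right)} = \frac{-210 + S}{604 + S}$ ($q{\left(S \right)} = \frac{S - 210}{S + 604} = \frac{-210 + S}{604 + S}$)
$-205406 - q{\left(446 \right)} = -205406 - \frac{-210 + 446}{604 + 446} = -205406 - \frac{1}{1050} \cdot 236 = -205406 - \frac{118}{525} = - \frac{107838268}{525}$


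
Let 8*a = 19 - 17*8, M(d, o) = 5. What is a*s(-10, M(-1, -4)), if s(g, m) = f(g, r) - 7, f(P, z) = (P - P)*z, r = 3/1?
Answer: 819/8 ≈ 102.38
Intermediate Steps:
r = 3 (r = 3*1 = 3)
f(P, z) = 0 (f(P, z) = 0*z = 0)
a = -117/8 (a = (19 - 17*8)/8 = (19 - 136)/8 = (⅛)*(-117) = -117/8 ≈ -14.625)
s(g, m) = -7 (s(g, m) = 0 - 7 = -7)
a*s(-10, M(-1, -4)) = -117/8*(-7) = 819/8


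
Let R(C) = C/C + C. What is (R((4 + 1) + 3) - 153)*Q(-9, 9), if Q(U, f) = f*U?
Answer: 11664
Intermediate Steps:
Q(U, f) = U*f
R(C) = 1 + C
(R((4 + 1) + 3) - 153)*Q(-9, 9) = ((1 + ((4 + 1) + 3)) - 153)*(-9*9) = ((1 + (5 + 3)) - 153)*(-81) = ((1 + 8) - 153)*(-81) = (9 - 153)*(-81) = -144*(-81) = 11664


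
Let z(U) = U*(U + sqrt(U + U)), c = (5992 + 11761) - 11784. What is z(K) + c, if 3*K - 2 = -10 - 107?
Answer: 66946/9 - 115*I*sqrt(690)/9 ≈ 7438.4 - 335.64*I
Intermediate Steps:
c = 5969 (c = 17753 - 11784 = 5969)
K = -115/3 (K = 2/3 + (-10 - 107)/3 = 2/3 + (1/3)*(-117) = 2/3 - 39 = -115/3 ≈ -38.333)
z(U) = U*(U + sqrt(2)*sqrt(U)) (z(U) = U*(U + sqrt(2*U)) = U*(U + sqrt(2)*sqrt(U)))
z(K) + c = ((-115/3)**2 + sqrt(2)*(-115/3)**(3/2)) + 5969 = (13225/9 + sqrt(2)*(-115*I*sqrt(345)/9)) + 5969 = (13225/9 - 115*I*sqrt(690)/9) + 5969 = 66946/9 - 115*I*sqrt(690)/9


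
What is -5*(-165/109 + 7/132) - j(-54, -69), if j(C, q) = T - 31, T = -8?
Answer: 666217/14388 ≈ 46.304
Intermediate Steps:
j(C, q) = -39 (j(C, q) = -8 - 31 = -39)
-5*(-165/109 + 7/132) - j(-54, -69) = -5*(-165/109 + 7/132) - 1*(-39) = -5*(-165*1/109 + 7*(1/132)) + 39 = -5*(-165/109 + 7/132) + 39 = -5*(-21017/14388) + 39 = 105085/14388 + 39 = 666217/14388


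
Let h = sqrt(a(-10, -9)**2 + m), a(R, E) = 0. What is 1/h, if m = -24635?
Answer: -I*sqrt(24635)/24635 ≈ -0.0063712*I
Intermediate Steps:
h = I*sqrt(24635) (h = sqrt(0**2 - 24635) = sqrt(0 - 24635) = sqrt(-24635) = I*sqrt(24635) ≈ 156.96*I)
1/h = 1/(I*sqrt(24635)) = -I*sqrt(24635)/24635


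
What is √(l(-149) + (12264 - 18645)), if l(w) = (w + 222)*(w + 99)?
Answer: I*√10031 ≈ 100.15*I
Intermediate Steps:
l(w) = (99 + w)*(222 + w) (l(w) = (222 + w)*(99 + w) = (99 + w)*(222 + w))
√(l(-149) + (12264 - 18645)) = √((21978 + (-149)² + 321*(-149)) + (12264 - 18645)) = √((21978 + 22201 - 47829) - 6381) = √(-3650 - 6381) = √(-10031) = I*√10031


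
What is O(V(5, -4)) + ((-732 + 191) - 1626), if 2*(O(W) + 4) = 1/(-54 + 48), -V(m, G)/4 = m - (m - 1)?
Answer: -26053/12 ≈ -2171.1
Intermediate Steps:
V(m, G) = -4 (V(m, G) = -4*(m - (m - 1)) = -4*(m - (-1 + m)) = -4*(m + (1 - m)) = -4*1 = -4)
O(W) = -49/12 (O(W) = -4 + 1/(2*(-54 + 48)) = -4 + (½)/(-6) = -4 + (½)*(-⅙) = -4 - 1/12 = -49/12)
O(V(5, -4)) + ((-732 + 191) - 1626) = -49/12 + ((-732 + 191) - 1626) = -49/12 + (-541 - 1626) = -49/12 - 2167 = -26053/12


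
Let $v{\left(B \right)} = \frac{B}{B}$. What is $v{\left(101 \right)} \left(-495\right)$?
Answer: $-495$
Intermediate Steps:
$v{\left(B \right)} = 1$
$v{\left(101 \right)} \left(-495\right) = 1 \left(-495\right) = -495$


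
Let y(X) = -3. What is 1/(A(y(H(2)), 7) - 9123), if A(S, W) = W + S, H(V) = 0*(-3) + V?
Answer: -1/9119 ≈ -0.00010966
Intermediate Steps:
H(V) = V (H(V) = 0 + V = V)
A(S, W) = S + W
1/(A(y(H(2)), 7) - 9123) = 1/((-3 + 7) - 9123) = 1/(4 - 9123) = 1/(-9119) = -1/9119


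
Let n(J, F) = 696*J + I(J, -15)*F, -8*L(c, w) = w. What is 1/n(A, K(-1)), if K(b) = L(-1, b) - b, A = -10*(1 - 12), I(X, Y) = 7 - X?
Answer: 8/611553 ≈ 1.3081e-5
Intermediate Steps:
A = 110 (A = -10*(-11) = 110)
L(c, w) = -w/8
K(b) = -9*b/8 (K(b) = -b/8 - b = -9*b/8)
n(J, F) = 696*J + F*(7 - J) (n(J, F) = 696*J + (7 - J)*F = 696*J + F*(7 - J))
1/n(A, K(-1)) = 1/(696*110 - (-9/8*(-1))*(-7 + 110)) = 1/(76560 - 1*9/8*103) = 1/(76560 - 927/8) = 1/(611553/8) = 8/611553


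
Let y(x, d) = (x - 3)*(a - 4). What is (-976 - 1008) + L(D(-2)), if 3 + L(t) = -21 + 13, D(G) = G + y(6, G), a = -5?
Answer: -1995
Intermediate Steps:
y(x, d) = 27 - 9*x (y(x, d) = (x - 3)*(-5 - 4) = (-3 + x)*(-9) = 27 - 9*x)
D(G) = -27 + G (D(G) = G + (27 - 9*6) = G + (27 - 54) = G - 27 = -27 + G)
L(t) = -11 (L(t) = -3 + (-21 + 13) = -3 - 8 = -11)
(-976 - 1008) + L(D(-2)) = (-976 - 1008) - 11 = -1984 - 11 = -1995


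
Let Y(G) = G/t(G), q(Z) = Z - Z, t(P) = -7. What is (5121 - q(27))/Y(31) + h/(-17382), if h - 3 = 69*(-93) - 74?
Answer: -311445713/269421 ≈ -1156.0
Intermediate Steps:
q(Z) = 0
h = -6488 (h = 3 + (69*(-93) - 74) = 3 + (-6417 - 74) = 3 - 6491 = -6488)
Y(G) = -G/7 (Y(G) = G/(-7) = G*(-⅐) = -G/7)
(5121 - q(27))/Y(31) + h/(-17382) = (5121 - 1*0)/((-⅐*31)) - 6488/(-17382) = (5121 + 0)/(-31/7) - 6488*(-1/17382) = 5121*(-7/31) + 3244/8691 = -35847/31 + 3244/8691 = -311445713/269421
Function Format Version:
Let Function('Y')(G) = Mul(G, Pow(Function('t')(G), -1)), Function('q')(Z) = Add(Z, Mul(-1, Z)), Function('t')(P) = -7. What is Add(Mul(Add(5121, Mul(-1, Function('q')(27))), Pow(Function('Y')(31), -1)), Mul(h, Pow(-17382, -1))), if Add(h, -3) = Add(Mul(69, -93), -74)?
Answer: Rational(-311445713, 269421) ≈ -1156.0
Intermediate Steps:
Function('q')(Z) = 0
h = -6488 (h = Add(3, Add(Mul(69, -93), -74)) = Add(3, Add(-6417, -74)) = Add(3, -6491) = -6488)
Function('Y')(G) = Mul(Rational(-1, 7), G) (Function('Y')(G) = Mul(G, Pow(-7, -1)) = Mul(G, Rational(-1, 7)) = Mul(Rational(-1, 7), G))
Add(Mul(Add(5121, Mul(-1, Function('q')(27))), Pow(Function('Y')(31), -1)), Mul(h, Pow(-17382, -1))) = Add(Mul(Add(5121, Mul(-1, 0)), Pow(Mul(Rational(-1, 7), 31), -1)), Mul(-6488, Pow(-17382, -1))) = Add(Mul(Add(5121, 0), Pow(Rational(-31, 7), -1)), Mul(-6488, Rational(-1, 17382))) = Add(Mul(5121, Rational(-7, 31)), Rational(3244, 8691)) = Add(Rational(-35847, 31), Rational(3244, 8691)) = Rational(-311445713, 269421)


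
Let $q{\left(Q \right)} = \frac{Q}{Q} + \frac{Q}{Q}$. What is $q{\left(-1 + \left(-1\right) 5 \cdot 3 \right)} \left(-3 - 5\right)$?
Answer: $-16$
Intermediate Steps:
$q{\left(Q \right)} = 2$ ($q{\left(Q \right)} = 1 + 1 = 2$)
$q{\left(-1 + \left(-1\right) 5 \cdot 3 \right)} \left(-3 - 5\right) = 2 \left(-3 - 5\right) = 2 \left(-8\right) = -16$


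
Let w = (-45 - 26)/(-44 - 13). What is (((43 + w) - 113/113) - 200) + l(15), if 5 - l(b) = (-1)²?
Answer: -8707/57 ≈ -152.75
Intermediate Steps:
l(b) = 4 (l(b) = 5 - 1*(-1)² = 5 - 1*1 = 5 - 1 = 4)
w = 71/57 (w = -71/(-57) = -71*(-1/57) = 71/57 ≈ 1.2456)
(((43 + w) - 113/113) - 200) + l(15) = (((43 + 71/57) - 113/113) - 200) + 4 = ((2522/57 - 113*1/113) - 200) + 4 = ((2522/57 - 1) - 200) + 4 = (2465/57 - 200) + 4 = -8935/57 + 4 = -8707/57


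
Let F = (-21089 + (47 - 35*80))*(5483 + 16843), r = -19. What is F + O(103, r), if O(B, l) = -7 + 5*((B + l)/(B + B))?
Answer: -54826539187/103 ≈ -5.3230e+8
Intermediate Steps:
O(B, l) = -7 + 5*(B + l)/(2*B) (O(B, l) = -7 + 5*((B + l)/((2*B))) = -7 + 5*((B + l)*(1/(2*B))) = -7 + 5*((B + l)/(2*B)) = -7 + 5*(B + l)/(2*B))
F = -532296492 (F = (-21089 + (47 - 2800))*22326 = (-21089 - 2753)*22326 = -23842*22326 = -532296492)
F + O(103, r) = -532296492 + (½)*(-9*103 + 5*(-19))/103 = -532296492 + (½)*(1/103)*(-927 - 95) = -532296492 + (½)*(1/103)*(-1022) = -532296492 - 511/103 = -54826539187/103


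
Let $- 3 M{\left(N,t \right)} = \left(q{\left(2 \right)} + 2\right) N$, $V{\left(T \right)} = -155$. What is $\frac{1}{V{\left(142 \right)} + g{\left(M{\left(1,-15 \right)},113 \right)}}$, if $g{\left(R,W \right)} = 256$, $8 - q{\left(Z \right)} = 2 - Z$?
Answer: $\frac{1}{101} \approx 0.009901$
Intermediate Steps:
$q{\left(Z \right)} = 6 + Z$ ($q{\left(Z \right)} = 8 - \left(2 - Z\right) = 8 + \left(-2 + Z\right) = 6 + Z$)
$M{\left(N,t \right)} = - \frac{10 N}{3}$ ($M{\left(N,t \right)} = - \frac{\left(\left(6 + 2\right) + 2\right) N}{3} = - \frac{\left(8 + 2\right) N}{3} = - \frac{10 N}{3}$)
$\frac{1}{V{\left(142 \right)} + g{\left(M{\left(1,-15 \right)},113 \right)}} = \frac{1}{-155 + 256} = \frac{1}{101}$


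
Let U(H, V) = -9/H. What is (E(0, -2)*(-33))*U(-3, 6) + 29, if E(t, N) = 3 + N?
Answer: -70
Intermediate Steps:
(E(0, -2)*(-33))*U(-3, 6) + 29 = ((3 - 2)*(-33))*(-9/(-3)) + 29 = (1*(-33))*(-9*(-⅓)) + 29 = -33*3 + 29 = -99 + 29 = -70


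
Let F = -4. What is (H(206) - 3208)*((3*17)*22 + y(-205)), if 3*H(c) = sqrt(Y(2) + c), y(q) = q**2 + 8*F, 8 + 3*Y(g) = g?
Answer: -138312920 + 86230*sqrt(51)/3 ≈ -1.3811e+8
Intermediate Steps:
Y(g) = -8/3 + g/3
y(q) = -32 + q**2 (y(q) = q**2 + 8*(-4) = q**2 - 32 = -32 + q**2)
H(c) = sqrt(-2 + c)/3 (H(c) = sqrt((-8/3 + (1/3)*2) + c)/3 = sqrt((-8/3 + 2/3) + c)/3 = sqrt(-2 + c)/3)
(H(206) - 3208)*((3*17)*22 + y(-205)) = (sqrt(-2 + 206)/3 - 3208)*((3*17)*22 + (-32 + (-205)**2)) = (sqrt(204)/3 - 3208)*(51*22 + (-32 + 42025)) = ((2*sqrt(51))/3 - 3208)*(1122 + 41993) = (2*sqrt(51)/3 - 3208)*43115 = (-3208 + 2*sqrt(51)/3)*43115 = -138312920 + 86230*sqrt(51)/3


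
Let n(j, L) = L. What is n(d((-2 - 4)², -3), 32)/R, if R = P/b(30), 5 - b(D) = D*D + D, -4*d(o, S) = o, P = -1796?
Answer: 7400/449 ≈ 16.481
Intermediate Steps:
d(o, S) = -o/4
b(D) = 5 - D - D² (b(D) = 5 - (D*D + D) = 5 - (D² + D) = 5 - (D + D²) = 5 + (-D - D²) = 5 - D - D²)
R = 1796/925 (R = -1796/(5 - 1*30 - 1*30²) = -1796/(5 - 30 - 1*900) = -1796/(5 - 30 - 900) = -1796/(-925) = -1796*(-1/925) = 1796/925 ≈ 1.9416)
n(d((-2 - 4)², -3), 32)/R = 32/(1796/925) = 32*(925/1796) = 7400/449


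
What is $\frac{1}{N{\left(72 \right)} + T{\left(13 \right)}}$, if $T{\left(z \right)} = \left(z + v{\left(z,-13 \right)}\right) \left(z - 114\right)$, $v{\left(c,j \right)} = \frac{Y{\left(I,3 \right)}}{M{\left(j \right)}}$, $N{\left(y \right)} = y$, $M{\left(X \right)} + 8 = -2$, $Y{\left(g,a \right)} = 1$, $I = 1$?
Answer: $- \frac{10}{12309} \approx -0.00081241$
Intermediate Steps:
$M{\left(X \right)} = -10$ ($M{\left(X \right)} = -8 - 2 = -10$)
$v{\left(c,j \right)} = - \frac{1}{10}$ ($v{\left(c,j \right)} = 1 \frac{1}{-10} = 1 \left(- \frac{1}{10}\right) = - \frac{1}{10}$)
$T{\left(z \right)} = \left(-114 + z\right) \left(- \frac{1}{10} + z\right)$ ($T{\left(z \right)} = \left(z - \frac{1}{10}\right) \left(z - 114\right) = \left(- \frac{1}{10} + z\right) \left(-114 + z\right) = \left(-114 + z\right) \left(- \frac{1}{10} + z\right)$)
$\frac{1}{N{\left(72 \right)} + T{\left(13 \right)}} = \frac{1}{72 + \left(\frac{57}{5} + 13^{2} - \frac{14833}{10}\right)} = \frac{1}{72 + \left(\frac{57}{5} + 169 - \frac{14833}{10}\right)} = \frac{1}{72 - \frac{13029}{10}} = \frac{1}{- \frac{12309}{10}} = - \frac{10}{12309}$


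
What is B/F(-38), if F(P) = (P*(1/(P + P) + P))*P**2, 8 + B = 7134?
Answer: 3563/1042929 ≈ 0.0034163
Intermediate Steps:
B = 7126 (B = -8 + 7134 = 7126)
F(P) = P**3*(P + 1/(2*P)) (F(P) = (P*(1/(2*P) + P))*P**2 = (P*(P + 1/(2*P)))*P**2 = P**3*(P + 1/(2*P)))
B/F(-38) = 7126/((-38)**4 + (1/2)*(-38)**2) = 7126/(2085136 + (1/2)*1444) = 7126/(2085136 + 722) = 7126/2085858 = 7126*(1/2085858) = 3563/1042929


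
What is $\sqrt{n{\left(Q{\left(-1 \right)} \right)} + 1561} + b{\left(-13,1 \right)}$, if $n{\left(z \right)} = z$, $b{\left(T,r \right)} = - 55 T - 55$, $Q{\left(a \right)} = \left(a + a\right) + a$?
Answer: $660 + \sqrt{1558} \approx 699.47$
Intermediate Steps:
$Q{\left(a \right)} = 3 a$ ($Q{\left(a \right)} = 2 a + a = 3 a$)
$b{\left(T,r \right)} = -55 - 55 T$
$\sqrt{n{\left(Q{\left(-1 \right)} \right)} + 1561} + b{\left(-13,1 \right)} = \sqrt{3 \left(-1\right) + 1561} - -660 = \sqrt{-3 + 1561} + \left(-55 + 715\right) = \sqrt{1558} + 660 = 660 + \sqrt{1558}$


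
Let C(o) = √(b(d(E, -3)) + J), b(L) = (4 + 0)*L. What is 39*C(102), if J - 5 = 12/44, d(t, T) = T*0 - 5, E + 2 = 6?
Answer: 351*I*√22/11 ≈ 149.67*I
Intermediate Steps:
E = 4 (E = -2 + 6 = 4)
d(t, T) = -5 (d(t, T) = 0 - 5 = -5)
b(L) = 4*L
J = 58/11 (J = 5 + 12/44 = 5 + 12*(1/44) = 5 + 3/11 = 58/11 ≈ 5.2727)
C(o) = 9*I*√22/11 (C(o) = √(4*(-5) + 58/11) = √(-20 + 58/11) = √(-162/11) = 9*I*√22/11)
39*C(102) = 39*(9*I*√22/11) = 351*I*√22/11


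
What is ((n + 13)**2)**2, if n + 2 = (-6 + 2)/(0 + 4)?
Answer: 10000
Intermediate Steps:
n = -3 (n = -2 + (-6 + 2)/(0 + 4) = -2 - 4/4 = -2 - 4*1/4 = -2 - 1 = -3)
((n + 13)**2)**2 = ((-3 + 13)**2)**2 = (10**2)**2 = 100**2 = 10000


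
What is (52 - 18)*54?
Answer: 1836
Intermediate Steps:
(52 - 18)*54 = 34*54 = 1836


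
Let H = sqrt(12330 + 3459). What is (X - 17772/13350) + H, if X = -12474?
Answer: -27757612/2225 + sqrt(15789) ≈ -12350.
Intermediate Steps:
H = sqrt(15789) ≈ 125.65
(X - 17772/13350) + H = (-12474 - 17772/13350) + sqrt(15789) = (-12474 - 17772*1/13350) + sqrt(15789) = (-12474 - 2962/2225) + sqrt(15789) = -27757612/2225 + sqrt(15789)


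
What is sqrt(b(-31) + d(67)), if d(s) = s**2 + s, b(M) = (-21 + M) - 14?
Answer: sqrt(4490) ≈ 67.007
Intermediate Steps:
b(M) = -35 + M
d(s) = s + s**2
sqrt(b(-31) + d(67)) = sqrt((-35 - 31) + 67*(1 + 67)) = sqrt(-66 + 67*68) = sqrt(-66 + 4556) = sqrt(4490)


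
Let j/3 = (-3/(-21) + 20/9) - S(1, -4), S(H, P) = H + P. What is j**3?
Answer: 38614472/9261 ≈ 4169.6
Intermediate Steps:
j = 338/21 (j = 3*((-3/(-21) + 20/9) - (1 - 4)) = 3*((-3*(-1/21) + 20*(1/9)) - 1*(-3)) = 3*((1/7 + 20/9) + 3) = 3*(149/63 + 3) = 3*(338/63) = 338/21 ≈ 16.095)
j**3 = (338/21)**3 = 38614472/9261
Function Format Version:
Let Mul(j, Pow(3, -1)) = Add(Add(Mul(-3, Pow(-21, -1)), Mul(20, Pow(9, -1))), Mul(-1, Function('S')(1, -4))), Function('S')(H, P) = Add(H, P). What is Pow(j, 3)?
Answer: Rational(38614472, 9261) ≈ 4169.6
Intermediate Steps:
j = Rational(338, 21) (j = Mul(3, Add(Add(Mul(-3, Pow(-21, -1)), Mul(20, Pow(9, -1))), Mul(-1, Add(1, -4)))) = Mul(3, Add(Add(Mul(-3, Rational(-1, 21)), Mul(20, Rational(1, 9))), Mul(-1, -3))) = Mul(3, Add(Add(Rational(1, 7), Rational(20, 9)), 3)) = Mul(3, Add(Rational(149, 63), 3)) = Mul(3, Rational(338, 63)) = Rational(338, 21) ≈ 16.095)
Pow(j, 3) = Pow(Rational(338, 21), 3) = Rational(38614472, 9261)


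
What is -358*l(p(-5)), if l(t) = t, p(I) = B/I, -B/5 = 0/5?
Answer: 0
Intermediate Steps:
B = 0 (B = -0/5 = -5*0 = 0)
p(I) = 0 (p(I) = 0/I = 0)
-358*l(p(-5)) = -358*0 = 0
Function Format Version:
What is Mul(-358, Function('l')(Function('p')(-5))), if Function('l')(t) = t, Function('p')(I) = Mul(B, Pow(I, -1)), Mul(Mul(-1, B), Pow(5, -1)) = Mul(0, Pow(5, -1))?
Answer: 0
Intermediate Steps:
B = 0 (B = Mul(-5, Mul(0, Pow(5, -1))) = Mul(-5, Mul(0, Rational(1, 5))) = Mul(-5, 0) = 0)
Function('p')(I) = 0 (Function('p')(I) = Mul(0, Pow(I, -1)) = 0)
Mul(-358, Function('l')(Function('p')(-5))) = Mul(-358, 0) = 0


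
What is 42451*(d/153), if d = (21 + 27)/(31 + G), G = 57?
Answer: 84902/561 ≈ 151.34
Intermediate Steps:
d = 6/11 (d = (21 + 27)/(31 + 57) = 48/88 = 48*(1/88) = 6/11 ≈ 0.54545)
42451*(d/153) = 42451*((6/11)/153) = 42451*((6/11)*(1/153)) = 42451*(2/561) = 84902/561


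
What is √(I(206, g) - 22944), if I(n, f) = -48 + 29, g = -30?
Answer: I*√22963 ≈ 151.54*I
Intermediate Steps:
I(n, f) = -19
√(I(206, g) - 22944) = √(-19 - 22944) = √(-22963) = I*√22963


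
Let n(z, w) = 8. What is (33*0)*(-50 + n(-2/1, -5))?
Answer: 0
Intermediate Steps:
(33*0)*(-50 + n(-2/1, -5)) = (33*0)*(-50 + 8) = 0*(-42) = 0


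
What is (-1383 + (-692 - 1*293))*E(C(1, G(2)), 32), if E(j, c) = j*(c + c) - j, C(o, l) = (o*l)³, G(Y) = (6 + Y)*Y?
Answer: -611057664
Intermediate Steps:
G(Y) = Y*(6 + Y)
C(o, l) = l³*o³ (C(o, l) = (l*o)³ = l³*o³)
E(j, c) = -j + 2*c*j (E(j, c) = j*(2*c) - j = 2*c*j - j = -j + 2*c*j)
(-1383 + (-692 - 1*293))*E(C(1, G(2)), 32) = (-1383 + (-692 - 1*293))*(((2*(6 + 2))³*1³)*(-1 + 2*32)) = (-1383 + (-692 - 293))*(((2*8)³*1)*(-1 + 64)) = (-1383 - 985)*((16³*1)*63) = -2368*4096*1*63 = -9699328*63 = -2368*258048 = -611057664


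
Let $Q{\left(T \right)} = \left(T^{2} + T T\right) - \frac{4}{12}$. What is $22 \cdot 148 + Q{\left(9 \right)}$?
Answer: $\frac{10253}{3} \approx 3417.7$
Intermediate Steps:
$Q{\left(T \right)} = - \frac{1}{3} + 2 T^{2}$ ($Q{\left(T \right)} = \left(T^{2} + T^{2}\right) - \frac{1}{3} = 2 T^{2} - \frac{1}{3} = - \frac{1}{3} + 2 T^{2}$)
$22 \cdot 148 + Q{\left(9 \right)} = 22 \cdot 148 - \left(\frac{1}{3} - 2 \cdot 9^{2}\right) = 3256 + \left(- \frac{1}{3} + 2 \cdot 81\right) = 3256 + \left(- \frac{1}{3} + 162\right) = 3256 + \frac{485}{3} = \frac{10253}{3}$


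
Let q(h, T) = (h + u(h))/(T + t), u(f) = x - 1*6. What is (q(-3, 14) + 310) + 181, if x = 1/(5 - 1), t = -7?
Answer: 1959/4 ≈ 489.75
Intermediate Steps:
x = ¼ (x = 1/4 = ¼ ≈ 0.25000)
u(f) = -23/4 (u(f) = ¼ - 1*6 = ¼ - 6 = -23/4)
q(h, T) = (-23/4 + h)/(-7 + T) (q(h, T) = (h - 23/4)/(T - 7) = (-23/4 + h)/(-7 + T))
(q(-3, 14) + 310) + 181 = ((-23/4 - 3)/(-7 + 14) + 310) + 181 = (-35/4/7 + 310) + 181 = ((⅐)*(-35/4) + 310) + 181 = (-5/4 + 310) + 181 = 1235/4 + 181 = 1959/4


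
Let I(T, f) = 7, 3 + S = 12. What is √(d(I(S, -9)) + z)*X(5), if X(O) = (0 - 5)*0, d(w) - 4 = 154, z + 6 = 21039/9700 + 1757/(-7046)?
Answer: 0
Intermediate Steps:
S = 9 (S = -3 + 12 = 9)
z = -139439653/34173100 (z = -6 + (21039/9700 + 1757/(-7046)) = -6 + (21039*(1/9700) + 1757*(-1/7046)) = -6 + (21039/9700 - 1757/7046) = -6 + 65598947/34173100 = -139439653/34173100 ≈ -4.0804)
d(w) = 158 (d(w) = 4 + 154 = 158)
X(O) = 0 (X(O) = -5*0 = 0)
√(d(I(S, -9)) + z)*X(5) = √(158 - 139439653/34173100)*0 = √(5259910147/34173100)*0 = (√1797474354444457/3417310)*0 = 0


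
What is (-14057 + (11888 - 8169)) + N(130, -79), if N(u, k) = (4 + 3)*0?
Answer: -10338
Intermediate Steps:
N(u, k) = 0 (N(u, k) = 7*0 = 0)
(-14057 + (11888 - 8169)) + N(130, -79) = (-14057 + (11888 - 8169)) + 0 = (-14057 + 3719) + 0 = -10338 + 0 = -10338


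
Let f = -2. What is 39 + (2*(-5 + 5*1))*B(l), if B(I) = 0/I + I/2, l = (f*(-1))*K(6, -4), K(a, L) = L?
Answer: 39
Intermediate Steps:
l = -8 (l = -2*(-1)*(-4) = 2*(-4) = -8)
B(I) = I/2 (B(I) = 0 + I*(½) = 0 + I/2 = I/2)
39 + (2*(-5 + 5*1))*B(l) = 39 + (2*(-5 + 5*1))*((½)*(-8)) = 39 + (2*(-5 + 5))*(-4) = 39 + (2*0)*(-4) = 39 + 0*(-4) = 39 + 0 = 39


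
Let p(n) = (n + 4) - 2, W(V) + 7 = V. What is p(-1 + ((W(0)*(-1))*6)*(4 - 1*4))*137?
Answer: 137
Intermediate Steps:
W(V) = -7 + V
p(n) = 2 + n (p(n) = (4 + n) - 2 = 2 + n)
p(-1 + ((W(0)*(-1))*6)*(4 - 1*4))*137 = (2 + (-1 + (((-7 + 0)*(-1))*6)*(4 - 1*4)))*137 = (2 + (-1 + (-7*(-1)*6)*(4 - 4)))*137 = (2 + (-1 + (7*6)*0))*137 = (2 + (-1 + 42*0))*137 = (2 + (-1 + 0))*137 = (2 - 1)*137 = 1*137 = 137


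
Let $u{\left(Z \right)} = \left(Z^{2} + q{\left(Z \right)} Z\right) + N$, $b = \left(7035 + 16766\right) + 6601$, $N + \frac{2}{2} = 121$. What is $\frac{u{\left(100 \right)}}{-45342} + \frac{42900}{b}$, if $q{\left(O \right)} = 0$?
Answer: $\frac{1378370}{1160343} \approx 1.1879$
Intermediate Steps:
$N = 120$ ($N = -1 + 121 = 120$)
$b = 30402$ ($b = 23801 + 6601 = 30402$)
$u{\left(Z \right)} = 120 + Z^{2}$ ($u{\left(Z \right)} = \left(Z^{2} + 0 Z\right) + 120 = \left(Z^{2} + 0\right) + 120 = Z^{2} + 120 = 120 + Z^{2}$)
$\frac{u{\left(100 \right)}}{-45342} + \frac{42900}{b} = \frac{120 + 100^{2}}{-45342} + \frac{42900}{30402} = \left(120 + 10000\right) \left(- \frac{1}{45342}\right) + 42900 \cdot \frac{1}{30402} = 10120 \left(- \frac{1}{45342}\right) + \frac{7150}{5067} = - \frac{460}{2061} + \frac{7150}{5067} = \frac{1378370}{1160343}$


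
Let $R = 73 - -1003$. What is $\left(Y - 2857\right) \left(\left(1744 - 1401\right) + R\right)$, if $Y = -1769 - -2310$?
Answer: $-3286404$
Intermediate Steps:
$Y = 541$ ($Y = -1769 + 2310 = 541$)
$R = 1076$ ($R = 73 + 1003 = 1076$)
$\left(Y - 2857\right) \left(\left(1744 - 1401\right) + R\right) = \left(541 - 2857\right) \left(\left(1744 - 1401\right) + 1076\right) = - 2316 \left(343 + 1076\right) = \left(-2316\right) 1419 = -3286404$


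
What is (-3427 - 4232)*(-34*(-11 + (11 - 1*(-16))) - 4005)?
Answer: 34840791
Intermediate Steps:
(-3427 - 4232)*(-34*(-11 + (11 - 1*(-16))) - 4005) = -7659*(-34*(-11 + (11 + 16)) - 4005) = -7659*(-34*(-11 + 27) - 4005) = -7659*(-34*16 - 4005) = -7659*(-544 - 4005) = -7659*(-4549) = 34840791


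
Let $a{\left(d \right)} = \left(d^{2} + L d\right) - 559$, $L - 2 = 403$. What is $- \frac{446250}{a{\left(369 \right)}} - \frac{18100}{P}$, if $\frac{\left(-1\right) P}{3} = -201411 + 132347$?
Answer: $- \frac{3486385025}{2109266358} \approx -1.6529$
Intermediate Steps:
$P = 207192$ ($P = - 3 \left(-201411 + 132347\right) = \left(-3\right) \left(-69064\right) = 207192$)
$L = 405$ ($L = 2 + 403 = 405$)
$a{\left(d \right)} = -559 + d^{2} + 405 d$ ($a{\left(d \right)} = \left(d^{2} + 405 d\right) - 559 = -559 + d^{2} + 405 d$)
$- \frac{446250}{a{\left(369 \right)}} - \frac{18100}{P} = - \frac{446250}{-559 + 369^{2} + 405 \cdot 369} - \frac{18100}{207192} = - \frac{446250}{-559 + 136161 + 149445} - \frac{4525}{51798} = - \frac{446250}{285047} - \frac{4525}{51798} = \left(-446250\right) \frac{1}{285047} - \frac{4525}{51798} = - \frac{63750}{40721} - \frac{4525}{51798} = - \frac{3486385025}{2109266358}$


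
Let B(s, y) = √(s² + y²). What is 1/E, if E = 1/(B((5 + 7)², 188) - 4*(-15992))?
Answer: 63968 + 4*√3505 ≈ 64205.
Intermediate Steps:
E = 1/(63968 + 4*√3505) (E = 1/(√(((5 + 7)²)² + 188²) - 4*(-15992)) = 1/(√((12²)² + 35344) + 63968) = 1/(√(144² + 35344) + 63968) = 1/(√(20736 + 35344) + 63968) = 1/(√56080 + 63968) = 1/(4*√3505 + 63968) = 1/(63968 + 4*√3505) ≈ 1.5575e-5)
1/E = 1/(3998/255740559 - √3505/1022962236)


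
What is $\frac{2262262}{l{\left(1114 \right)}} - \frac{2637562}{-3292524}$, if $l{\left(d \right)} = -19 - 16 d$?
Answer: $- \frac{3700744955261}{29374252866} \approx -125.99$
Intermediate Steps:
$\frac{2262262}{l{\left(1114 \right)}} - \frac{2637562}{-3292524} = \frac{2262262}{-19 - 17824} - \frac{2637562}{-3292524} = \frac{2262262}{-19 - 17824} - - \frac{1318781}{1646262} = \frac{2262262}{-17843} + \frac{1318781}{1646262} = 2262262 \left(- \frac{1}{17843}\right) + \frac{1318781}{1646262} = - \frac{2262262}{17843} + \frac{1318781}{1646262} = - \frac{3700744955261}{29374252866}$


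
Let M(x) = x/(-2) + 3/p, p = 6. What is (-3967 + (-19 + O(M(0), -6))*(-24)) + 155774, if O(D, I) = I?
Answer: 152407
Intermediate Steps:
M(x) = ½ - x/2 (M(x) = x/(-2) + 3/6 = x*(-½) + 3*(⅙) = -x/2 + ½ = ½ - x/2)
(-3967 + (-19 + O(M(0), -6))*(-24)) + 155774 = (-3967 + (-19 - 6)*(-24)) + 155774 = (-3967 - 25*(-24)) + 155774 = (-3967 + 600) + 155774 = -3367 + 155774 = 152407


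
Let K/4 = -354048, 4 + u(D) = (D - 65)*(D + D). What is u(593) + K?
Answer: -789988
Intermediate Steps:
u(D) = -4 + 2*D*(-65 + D) (u(D) = -4 + (D - 65)*(D + D) = -4 + (-65 + D)*(2*D) = -4 + 2*D*(-65 + D))
K = -1416192 (K = 4*(-354048) = -1416192)
u(593) + K = (-4 - 130*593 + 2*593**2) - 1416192 = (-4 - 77090 + 2*351649) - 1416192 = (-4 - 77090 + 703298) - 1416192 = 626204 - 1416192 = -789988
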